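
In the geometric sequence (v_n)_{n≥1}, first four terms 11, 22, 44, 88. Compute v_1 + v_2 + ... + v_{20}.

Common ratio r = 2.
v_n = 11·2^(n-1).
S = 11·(2^20 - 1)/(2 - 1) = 11·(1048576 - 1)/(1) = 11534325.

11534325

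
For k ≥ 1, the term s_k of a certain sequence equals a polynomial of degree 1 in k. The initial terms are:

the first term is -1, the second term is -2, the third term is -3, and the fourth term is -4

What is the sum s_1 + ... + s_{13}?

1st diffs: -1, -1, -1 (constant).
So s_k = -k.
Continuing: …, -5, -6, -7, -8, …, s_{13} = -13.
Summing k = 1..13 (13 terms) gives -91.

-91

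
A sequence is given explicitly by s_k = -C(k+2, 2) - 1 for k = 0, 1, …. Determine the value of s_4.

C(6, 2) = 15, so s_4 = -16.

-16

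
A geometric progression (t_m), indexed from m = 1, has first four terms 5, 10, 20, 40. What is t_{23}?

20971520

Common ratio r = 2.
t_m = 5·2^(m-1).
t_{23} = 5·2^22 = 20971520.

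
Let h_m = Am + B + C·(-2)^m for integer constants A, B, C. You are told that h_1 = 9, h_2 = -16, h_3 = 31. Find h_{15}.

131059

Write the equations: A + B - 2C = 9; 2A + B + 4C = -16; 3A + B - 8C = 31.
Subtracting the first from the second: A + 6C = -25.
Subtracting the second from the third: A - 12C = 47.
Solving: C = -4, A = -1, then B = 2.
So h_m = -1·m + 2 + (-4)·(-2)^m; at m=15 this is 131059.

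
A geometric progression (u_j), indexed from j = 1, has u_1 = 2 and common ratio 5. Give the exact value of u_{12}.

u_j = 2·5^(j-1).
u_{12} = 2·5^11 = 97656250.

97656250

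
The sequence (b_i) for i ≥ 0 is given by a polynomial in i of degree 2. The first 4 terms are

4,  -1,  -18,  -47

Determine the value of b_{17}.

-1713

1st diffs: -5, -17, -29.
2nd diffs: -12, -12 (constant).
So b_i = -6i^2 + i + 4.
Evaluating at i = 17 gives b_{17} = -1713.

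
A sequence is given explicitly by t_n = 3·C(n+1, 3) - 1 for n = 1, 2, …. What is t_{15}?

C(16, 3) = 560, so t_{15} = 1679.

1679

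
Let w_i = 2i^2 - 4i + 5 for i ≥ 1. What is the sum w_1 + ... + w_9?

435

Over i = 1..9: Σi = 45, Σi² = 285.
Total = (2)·285 + (-4)·45 + (5)·9 = 435.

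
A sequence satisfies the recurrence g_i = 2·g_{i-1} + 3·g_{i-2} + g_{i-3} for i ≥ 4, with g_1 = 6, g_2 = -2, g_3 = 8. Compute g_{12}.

140134

Step forward from the initial values:
g_4 = 16; g_5 = 54; g_6 = 164; g_7 = 506; g_8 = 1558; g_9 = 4798; g_{10} = 14776; g_{11} = 45504; g_{12} = 140134.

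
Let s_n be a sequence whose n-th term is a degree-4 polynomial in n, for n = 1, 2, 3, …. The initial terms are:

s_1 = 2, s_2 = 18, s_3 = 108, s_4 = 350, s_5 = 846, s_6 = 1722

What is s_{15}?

59376

1st diffs: 16, 90, 242, 496, 876.
2nd diffs: 74, 152, 254, 380.
3rd diffs: 78, 102, 126.
4th diffs: 24, 24 (constant).
Newton forward-difference form: s_n = 2 + 16·C(n-1,1) + 74·C(n-1,2) + 78·C(n-1,3) + 24·C(n-1,4).
At n = 15: n-1 = 14, so s_{15} = 2 + 224 + 6734 + 28392 + 24024 = 59376.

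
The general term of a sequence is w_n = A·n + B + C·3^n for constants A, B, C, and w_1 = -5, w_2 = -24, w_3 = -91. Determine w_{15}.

-57395551

The three given values yield: A + B + 3C = -5; 2A + B + 9C = -24; 3A + B + 27C = -91.
Subtracting the first from the second: A + 6C = -19.
Subtracting the second from the third: A + 18C = -67.
Solving: C = -4, A = 5, then B = 2.
Therefore w_{15} = 75 + 2 + (-4)·14348907 = -57395551.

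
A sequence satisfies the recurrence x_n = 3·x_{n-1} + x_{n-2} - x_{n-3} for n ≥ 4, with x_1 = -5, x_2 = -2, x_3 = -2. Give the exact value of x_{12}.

Compute successive terms:
x_4 = -3  x_5 = -9  x_6 = -28  x_7 = -90  x_8 = -289  x_9 = -929  x_{10} = -2986  x_{11} = -9598  x_{12} = -30851.

-30851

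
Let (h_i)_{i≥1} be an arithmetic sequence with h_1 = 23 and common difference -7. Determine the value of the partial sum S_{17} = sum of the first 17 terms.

-561

h_i = 23 + (i - 1)·(-7).
h_{17} = -89; S = 17·(23 + (-89))/2 = -561.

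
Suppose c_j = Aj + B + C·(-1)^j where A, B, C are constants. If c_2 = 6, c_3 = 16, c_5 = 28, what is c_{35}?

208

Write the equations: 2A + B + C = 6; 3A + B - C = 16; 5A + B - C = 28.
Subtracting the first from the second: A - 2C = 10.
Subtracting the second from the third: 2A = 12.
Solving: C = -2, A = 6, then B = -4.
Hence c_{35} = 6·35 + (-4) + (-2)·(-1) = 208.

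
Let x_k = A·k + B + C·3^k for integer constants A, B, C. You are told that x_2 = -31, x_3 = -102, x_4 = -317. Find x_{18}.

Plug in k = 2, 3, 4: 2A + B + 9C = -31; 3A + B + 27C = -102; 4A + B + 81C = -317.
Subtracting the first from the second: A + 18C = -71.
Subtracting the second from the third: A + 54C = -215.
Solving: C = -4, A = 1, then B = 3.
So x_k = 1·k + 3 + (-4)·3^k; at k=18 this is -1549681935.

-1549681935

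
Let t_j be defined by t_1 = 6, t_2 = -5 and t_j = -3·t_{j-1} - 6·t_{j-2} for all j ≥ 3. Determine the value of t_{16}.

Compute successive terms:
t_3 = -21;  t_4 = 93;  t_5 = -153;  …;  t_{13} = 80919;  t_{14} = -672867;  t_{15} = 1533087;  t_{16} = -562059.

-562059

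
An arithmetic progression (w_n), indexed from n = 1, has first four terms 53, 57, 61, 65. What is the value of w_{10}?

Common difference d = 4.
w_n = 53 + (n - 1)·4.
w_{10} = 53 + 9·4 = 89.

89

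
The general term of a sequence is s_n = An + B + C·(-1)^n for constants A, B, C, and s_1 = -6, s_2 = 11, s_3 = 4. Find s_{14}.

71

The three given values yield: A + B - C = -6; 2A + B + C = 11; 3A + B - C = 4.
Subtracting the first from the second: A + 2C = 17.
Subtracting the second from the third: A - 2C = -7.
Solving: C = 6, A = 5, then B = -5.
Therefore s_{14} = 70 + (-5) + 6·1 = 71.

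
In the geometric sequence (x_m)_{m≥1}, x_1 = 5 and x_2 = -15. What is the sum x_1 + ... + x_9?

24605

Common ratio r = -3.
x_m = 5·(-3)^(m-1).
S = 5·((-3)^9 - 1)/(-3 - 1) = 5·(-19683 - 1)/(-4) = 24605.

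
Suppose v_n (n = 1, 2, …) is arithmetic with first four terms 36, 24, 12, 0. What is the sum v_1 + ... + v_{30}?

-4140

Common difference d = -12.
v_n = 36 + (n - 1)·(-12).
v_{30} = -312; S = 30·(36 + (-312))/2 = -4140.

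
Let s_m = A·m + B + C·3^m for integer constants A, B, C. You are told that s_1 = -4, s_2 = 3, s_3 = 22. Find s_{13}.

1594328

The three given values yield: A + B + 3C = -4; 2A + B + 9C = 3; 3A + B + 27C = 22.
Subtracting the first from the second: A + 6C = 7.
Subtracting the second from the third: A + 18C = 19.
Solving: C = 1, A = 1, then B = -8.
Hence s_{13} = 1·13 + (-8) + 1·1594323 = 1594328.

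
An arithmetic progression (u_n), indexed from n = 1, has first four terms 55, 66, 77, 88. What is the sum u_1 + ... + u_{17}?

Common difference d = 11.
u_n = 55 + (n - 1)·11.
u_{17} = 231; S = 17·(55 + 231)/2 = 2431.

2431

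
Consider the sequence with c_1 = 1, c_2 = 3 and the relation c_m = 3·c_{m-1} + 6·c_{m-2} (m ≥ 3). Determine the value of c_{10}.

c_3 = 15;  c_4 = 63;  c_5 = 279;  c_6 = 1215;  c_7 = 5319;  c_8 = 23247;  c_9 = 101655;  c_{10} = 444447.

444447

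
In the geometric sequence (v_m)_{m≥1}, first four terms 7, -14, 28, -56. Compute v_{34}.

-60129542144

Common ratio r = -2.
v_m = 7·(-2)^(m-1).
v_{34} = 7·(-2)^33 = -60129542144.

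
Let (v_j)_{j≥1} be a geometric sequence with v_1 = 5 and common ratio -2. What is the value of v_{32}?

-10737418240

v_j = 5·(-2)^(j-1).
v_{32} = 5·(-2)^31 = -10737418240.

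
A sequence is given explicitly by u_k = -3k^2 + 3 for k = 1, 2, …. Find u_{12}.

-429

u_{12} = -3·12^2 + 3 = -429.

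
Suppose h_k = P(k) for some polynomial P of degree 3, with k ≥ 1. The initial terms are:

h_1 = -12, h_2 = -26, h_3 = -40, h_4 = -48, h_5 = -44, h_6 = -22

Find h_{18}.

1st diffs: -14, -14, -8, 4, 22.
2nd diffs: 0, 6, 12, 18.
3rd diffs: 6, 6, 6 (constant).
So h_k = k^3 - 6k^2 - 3k - 4.
Evaluating at k = 18 gives h_{18} = 3830.

3830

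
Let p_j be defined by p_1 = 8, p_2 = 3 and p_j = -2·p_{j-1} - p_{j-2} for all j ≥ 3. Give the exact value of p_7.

-58

p_3 = -14; p_4 = 25; p_5 = -36; p_6 = 47; p_7 = -58.
(Characteristic roots are -1 and -1.)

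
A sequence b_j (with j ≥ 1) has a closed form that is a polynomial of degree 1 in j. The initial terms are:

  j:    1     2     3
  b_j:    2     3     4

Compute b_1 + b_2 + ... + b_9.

1st diffs: 1, 1 (constant).
So b_j = j + 1.
Continuing: …, 5, 6, 7, 8, …, b_9 = 10.
Summing j = 1..9 (9 terms) gives 54.

54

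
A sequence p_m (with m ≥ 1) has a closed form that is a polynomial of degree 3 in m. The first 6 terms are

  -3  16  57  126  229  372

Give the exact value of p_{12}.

1st diffs: 19, 41, 69, 103, 143.
2nd diffs: 22, 28, 34, 40.
3rd diffs: 6, 6, 6 (constant).
Newton forward-difference form: p_m = -3 + 19·C(m-1,1) + 22·C(m-1,2) + 6·C(m-1,3).
At m = 12: m-1 = 11, so p_{12} = -3 + 209 + 1210 + 990 = 2406.

2406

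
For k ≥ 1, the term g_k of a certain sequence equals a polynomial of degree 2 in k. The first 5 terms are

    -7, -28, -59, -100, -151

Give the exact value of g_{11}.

-667

1st diffs: -21, -31, -41, -51.
2nd diffs: -10, -10, -10 (constant).
Newton forward-difference form: g_k = -7 + (-21)·C(k-1,1) + (-10)·C(k-1,2).
At k = 11: k-1 = 10, so g_{11} = -7 - 210 - 450 = -667.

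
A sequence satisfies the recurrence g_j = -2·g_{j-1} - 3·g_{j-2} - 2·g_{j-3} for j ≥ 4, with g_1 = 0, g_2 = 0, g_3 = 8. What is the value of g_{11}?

Compute successive terms:
g_4 = -16;  g_5 = 8;  g_6 = 16;  g_7 = -24;  g_8 = -16;  g_9 = 72;  g_{10} = -48;  g_{11} = -88.

-88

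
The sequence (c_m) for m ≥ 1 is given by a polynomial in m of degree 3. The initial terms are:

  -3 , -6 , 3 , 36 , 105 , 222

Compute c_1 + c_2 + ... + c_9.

2385

1st diffs: -3, 9, 33, 69, 117.
2nd diffs: 12, 24, 36, 48.
3rd diffs: 12, 12, 12 (constant).
So c_m = 2m^3 - 6m^2 + m.
Continuing: 399, 648, 981.
Summing m = 1..9 (9 terms) gives 2385.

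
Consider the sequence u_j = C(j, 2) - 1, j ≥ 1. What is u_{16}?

119

C(16, 2) = 120, so u_{16} = 119.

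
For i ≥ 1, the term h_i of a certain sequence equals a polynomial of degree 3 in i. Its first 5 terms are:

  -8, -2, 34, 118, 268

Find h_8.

1294

1st diffs: 6, 36, 84, 150.
2nd diffs: 30, 48, 66.
3rd diffs: 18, 18 (constant).
So h_i = 3i^3 - 3i^2 - 6i - 2.
Evaluating at i = 8 gives h_8 = 1294.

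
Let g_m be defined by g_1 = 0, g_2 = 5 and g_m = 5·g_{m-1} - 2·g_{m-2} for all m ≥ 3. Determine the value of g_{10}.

Compute successive terms:
g_3 = 25, g_4 = 115, g_5 = 525, g_6 = 2395, g_7 = 10925, g_8 = 49835, g_9 = 227325, g_{10} = 1036955.

1036955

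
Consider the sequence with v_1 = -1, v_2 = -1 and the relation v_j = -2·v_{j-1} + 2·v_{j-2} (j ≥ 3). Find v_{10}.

v_3 = 0, v_4 = -2, v_5 = 4, v_6 = -12, v_7 = 32, v_8 = -88, v_9 = 240, v_{10} = -656.

-656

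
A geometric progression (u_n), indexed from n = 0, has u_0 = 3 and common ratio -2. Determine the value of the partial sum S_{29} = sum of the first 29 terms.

536870913

u_n = 3·(-2)^(n-0).
S = 3·((-2)^29 - 1)/(-2 - 1) = 3·(-536870912 - 1)/(-3) = 536870913.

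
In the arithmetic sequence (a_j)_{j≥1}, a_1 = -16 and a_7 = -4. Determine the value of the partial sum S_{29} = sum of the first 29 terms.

Common difference d = (-4 - (-16)) / (7 - 1) = 2.
a_j = -16 + (j - 1)·2.
a_{29} = 40; S = 29·(-16 + 40)/2 = 348.

348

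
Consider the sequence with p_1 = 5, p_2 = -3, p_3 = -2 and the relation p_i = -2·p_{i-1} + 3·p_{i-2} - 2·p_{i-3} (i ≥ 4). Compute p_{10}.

p_4 = -15; p_5 = 30; p_6 = -101; p_7 = 322; p_8 = -1007; p_9 = 3182; p_{10} = -10029.

-10029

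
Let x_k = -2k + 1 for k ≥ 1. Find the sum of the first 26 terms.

-676

Over k = 1..26: Σk = 351.
Total = (-2)·351 + (1)·26 = -676.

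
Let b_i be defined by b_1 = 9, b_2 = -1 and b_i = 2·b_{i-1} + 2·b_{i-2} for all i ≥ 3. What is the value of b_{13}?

278976

Compute successive terms:
b_3 = 16, b_4 = 30, b_5 = 92, …, b_{10} = 13680, b_{11} = 37376, b_{12} = 102112, b_{13} = 278976.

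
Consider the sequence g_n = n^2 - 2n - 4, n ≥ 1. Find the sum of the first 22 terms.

3201

Over n = 1..22: Σn = 253, Σn² = 3795.
Total = (1)·3795 + (-2)·253 + (-4)·22 = 3201.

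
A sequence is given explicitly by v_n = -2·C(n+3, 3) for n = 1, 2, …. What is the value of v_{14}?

-1360

C(17, 3) = 680, so v_{14} = -1360.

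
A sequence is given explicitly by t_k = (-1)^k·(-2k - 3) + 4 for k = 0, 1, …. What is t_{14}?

-27

(-1)^14 = 1; -2k - 3 at k=14 is -31; so t_{14} = -27.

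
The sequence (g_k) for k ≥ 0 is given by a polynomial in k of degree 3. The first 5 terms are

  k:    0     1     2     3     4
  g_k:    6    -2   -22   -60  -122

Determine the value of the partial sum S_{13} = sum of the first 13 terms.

-8268

1st diffs: -8, -20, -38, -62.
2nd diffs: -12, -18, -24.
3rd diffs: -6, -6 (constant).
Newton forward-difference form: g_k = 6 + (-8)·C(k,1) + (-12)·C(k,2) + (-6)·C(k,3).
Continuing: …, -214, -342, -512, -730, …, g_{12} = -2202.
Summing k = 0..12 (13 terms) gives -8268.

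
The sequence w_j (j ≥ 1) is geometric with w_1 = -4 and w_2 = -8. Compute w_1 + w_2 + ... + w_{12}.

-16380

Common ratio r = 2.
w_j = (-4)·2^(j-1).
S = (-4)·(2^12 - 1)/(2 - 1) = (-4)·(4096 - 1)/(1) = -16380.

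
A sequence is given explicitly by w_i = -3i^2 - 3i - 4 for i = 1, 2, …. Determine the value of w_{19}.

w_{19} = -3·19^2 - 3·19 - 4 = -1144.

-1144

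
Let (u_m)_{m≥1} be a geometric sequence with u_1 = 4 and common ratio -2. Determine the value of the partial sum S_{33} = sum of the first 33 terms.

11453246124

u_m = 4·(-2)^(m-1).
S = 4·((-2)^33 - 1)/(-2 - 1) = 4·(-8589934592 - 1)/(-3) = 11453246124.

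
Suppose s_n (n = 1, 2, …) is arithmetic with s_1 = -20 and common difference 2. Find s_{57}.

s_n = -20 + (n - 1)·2.
s_{57} = -20 + 56·2 = 92.

92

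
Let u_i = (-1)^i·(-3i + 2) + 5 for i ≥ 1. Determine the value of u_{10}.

-23

(-1)^10 = 1; -3i + 2 at i=10 is -28; so u_{10} = -23.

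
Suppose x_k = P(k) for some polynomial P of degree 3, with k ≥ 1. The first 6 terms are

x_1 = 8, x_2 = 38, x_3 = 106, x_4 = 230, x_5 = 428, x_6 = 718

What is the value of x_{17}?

1st diffs: 30, 68, 124, 198, 290.
2nd diffs: 38, 56, 74, 92.
3rd diffs: 18, 18, 18 (constant).
So x_k = 3k^3 + k^2 + 6k - 2.
Evaluating at k = 17 gives x_{17} = 15128.

15128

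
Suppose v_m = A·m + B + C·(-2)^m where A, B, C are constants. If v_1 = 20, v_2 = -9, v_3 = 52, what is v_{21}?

Plug in m = 1, 2, 3: A + B - 2C = 20; 2A + B + 4C = -9; 3A + B - 8C = 52.
Subtracting the first from the second: A + 6C = -29.
Subtracting the second from the third: A - 12C = 61.
Solving: C = -5, A = 1, then B = 9.
So v_m = 1·m + 9 + (-5)·(-2)^m; at m=21 this is 10485790.

10485790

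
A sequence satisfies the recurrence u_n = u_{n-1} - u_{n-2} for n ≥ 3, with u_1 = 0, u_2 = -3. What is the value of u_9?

u_3 = -3;  u_4 = 0;  u_5 = 3;  u_6 = 3;  u_7 = 0;  u_8 = -3;  u_9 = -3.

-3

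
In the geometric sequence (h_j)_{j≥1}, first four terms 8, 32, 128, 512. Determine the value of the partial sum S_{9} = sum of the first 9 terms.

699048

Common ratio r = 4.
h_j = 8·4^(j-1).
S = 8·(4^9 - 1)/(4 - 1) = 8·(262144 - 1)/(3) = 699048.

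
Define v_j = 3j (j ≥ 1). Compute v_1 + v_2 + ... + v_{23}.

828

Over j = 1..23: Σj = 276.
Total = (3)·276 = 828.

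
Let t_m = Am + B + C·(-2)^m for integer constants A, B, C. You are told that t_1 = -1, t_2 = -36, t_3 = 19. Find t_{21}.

10485649

Write the equations: A + B - 2C = -1; 2A + B + 4C = -36; 3A + B - 8C = 19.
Subtracting the first from the second: A + 6C = -35.
Subtracting the second from the third: A - 12C = 55.
Solving: C = -5, A = -5, then B = -6.
Therefore t_{21} = -105 + (-6) + (-5)·(-2097152) = 10485649.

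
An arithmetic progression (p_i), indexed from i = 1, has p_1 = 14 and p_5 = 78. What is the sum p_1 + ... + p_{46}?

17204

Common difference d = (78 - 14) / (5 - 1) = 16.
p_i = 14 + (i - 1)·16.
p_{46} = 734; S = 46·(14 + 734)/2 = 17204.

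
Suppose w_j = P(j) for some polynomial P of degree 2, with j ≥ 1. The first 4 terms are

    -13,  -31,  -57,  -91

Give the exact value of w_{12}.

-651

1st diffs: -18, -26, -34.
2nd diffs: -8, -8 (constant).
So w_j = -4j^2 - 6j - 3.
Evaluating at j = 12 gives w_{12} = -651.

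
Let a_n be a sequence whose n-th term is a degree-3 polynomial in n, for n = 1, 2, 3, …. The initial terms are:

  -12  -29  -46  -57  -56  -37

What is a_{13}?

1st diffs: -17, -17, -11, 1, 19.
2nd diffs: 0, 6, 12, 18.
3rd diffs: 6, 6, 6 (constant).
Newton forward-difference form: a_n = -12 + (-17)·C(n-1,1) + 6·C(n-1,3).
At n = 13: n-1 = 12, so a_{13} = -12 - 204 + 1320 = 1104.

1104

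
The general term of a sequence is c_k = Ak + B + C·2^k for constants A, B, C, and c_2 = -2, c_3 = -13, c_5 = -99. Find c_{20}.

Write the equations: 2A + B + 4C = -2; 3A + B + 8C = -13; 5A + B + 32C = -99.
Subtracting the first from the second: A + 4C = -11.
Subtracting the second from the third: 2A + 24C = -86.
Solving: C = -4, A = 5, then B = 4.
So c_k = 5·k + 4 + (-4)·2^k; at k=20 this is -4194200.

-4194200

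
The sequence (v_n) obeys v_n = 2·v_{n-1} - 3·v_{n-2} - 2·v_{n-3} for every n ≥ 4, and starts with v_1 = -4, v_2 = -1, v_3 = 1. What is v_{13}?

-39

Iterate the recurrence:
v_4 = 13, v_5 = 25, v_6 = 9, v_7 = -83, v_8 = -243, v_9 = -255, v_{10} = 385, v_{11} = 2021, v_{12} = 3397, v_{13} = -39.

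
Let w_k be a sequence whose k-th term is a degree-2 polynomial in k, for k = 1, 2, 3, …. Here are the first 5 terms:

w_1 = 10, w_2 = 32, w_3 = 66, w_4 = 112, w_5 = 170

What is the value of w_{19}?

2242

1st diffs: 22, 34, 46, 58.
2nd diffs: 12, 12, 12 (constant).
So w_k = 6k^2 + 4k.
Evaluating at k = 19 gives w_{19} = 2242.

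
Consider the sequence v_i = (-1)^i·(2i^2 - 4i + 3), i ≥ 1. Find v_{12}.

243

(-1)^12 = 1; 2i^2 - 4i + 3 at i=12 is 243; so v_{12} = 243.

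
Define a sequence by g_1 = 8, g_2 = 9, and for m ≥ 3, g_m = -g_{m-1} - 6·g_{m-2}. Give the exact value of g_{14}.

Step forward from the initial values:
g_3 = -57  g_4 = 3  g_5 = 339  …  g_{11} = -8301  g_{12} = 183243  g_{13} = -133437  g_{14} = -966021.

-966021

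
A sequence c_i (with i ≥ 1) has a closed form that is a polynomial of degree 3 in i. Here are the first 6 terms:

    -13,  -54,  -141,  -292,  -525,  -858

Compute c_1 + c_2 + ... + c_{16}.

1st diffs: -41, -87, -151, -233, -333.
2nd diffs: -46, -64, -82, -100.
3rd diffs: -18, -18, -18 (constant).
So c_i = -3i^3 - 5i^2 - 5i.
Continuing: …, -1309, -1896, -2637, -3550, …, c_{16} = -13648.
Summing i = 1..16 (16 terms) gives -63648.

-63648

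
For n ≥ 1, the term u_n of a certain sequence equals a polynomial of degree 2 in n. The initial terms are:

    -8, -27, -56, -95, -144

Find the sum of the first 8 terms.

-1156

1st diffs: -19, -29, -39, -49.
2nd diffs: -10, -10, -10 (constant).
Newton forward-difference form: u_n = -8 + (-19)·C(n-1,1) + (-10)·C(n-1,2).
Continuing: -203, -272, -351.
Summing n = 1..8 (8 terms) gives -1156.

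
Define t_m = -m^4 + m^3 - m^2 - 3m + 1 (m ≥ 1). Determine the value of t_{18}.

t_{18} = -1·18^4 + 1·18^3 - 1·18^2 - 3·18 + 1 = -99521.

-99521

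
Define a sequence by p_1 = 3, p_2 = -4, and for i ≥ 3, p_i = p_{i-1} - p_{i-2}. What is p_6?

Applying the relation repeatedly:
p_3 = -7; p_4 = -3; p_5 = 4; p_6 = 7.

7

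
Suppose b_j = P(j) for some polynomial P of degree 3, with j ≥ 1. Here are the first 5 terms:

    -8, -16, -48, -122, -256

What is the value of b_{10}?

1st diffs: -8, -32, -74, -134.
2nd diffs: -24, -42, -60.
3rd diffs: -18, -18 (constant).
Newton forward-difference form: b_j = -8 + (-8)·C(j-1,1) + (-24)·C(j-1,2) + (-18)·C(j-1,3).
At j = 10: j-1 = 9, so b_{10} = -8 - 72 - 864 - 1512 = -2456.

-2456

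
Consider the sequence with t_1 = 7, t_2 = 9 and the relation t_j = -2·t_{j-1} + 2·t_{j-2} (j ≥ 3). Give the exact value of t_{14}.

528576

Iterate the recurrence:
t_3 = -4; t_4 = 26; t_5 = -60; …; t_{11} = -25920; t_{12} = 70816; t_{13} = -193472; t_{14} = 528576.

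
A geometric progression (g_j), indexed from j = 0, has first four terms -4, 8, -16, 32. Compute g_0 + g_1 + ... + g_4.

-44

Common ratio r = -2.
g_j = (-4)·(-2)^(j-0).
S = (-4)·((-2)^5 - 1)/(-2 - 1) = (-4)·(-32 - 1)/(-3) = -44.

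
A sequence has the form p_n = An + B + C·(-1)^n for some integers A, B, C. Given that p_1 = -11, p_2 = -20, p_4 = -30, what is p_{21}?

-111

Write the equations: A + B - C = -11; 2A + B + C = -20; 4A + B + C = -30.
Subtracting the first from the second: A + 2C = -9.
Subtracting the second from the third: 2A = -10.
Solving: C = -2, A = -5, then B = -8.
Therefore p_{21} = -105 + (-8) + (-2)·(-1) = -111.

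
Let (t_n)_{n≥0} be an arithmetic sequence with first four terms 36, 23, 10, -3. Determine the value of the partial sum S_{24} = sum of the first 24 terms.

Common difference d = -13.
t_n = 36 + (n - 0)·(-13).
t_{23} = -263; S = 24·(36 + (-263))/2 = -2724.

-2724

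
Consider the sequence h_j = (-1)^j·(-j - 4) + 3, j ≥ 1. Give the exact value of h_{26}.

(-1)^26 = 1; -j - 4 at j=26 is -30; so h_{26} = -27.

-27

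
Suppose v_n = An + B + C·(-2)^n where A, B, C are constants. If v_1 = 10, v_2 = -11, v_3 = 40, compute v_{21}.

The three given values yield: A + B - 2C = 10; 2A + B + 4C = -11; 3A + B - 8C = 40.
Subtracting the first from the second: A + 6C = -21.
Subtracting the second from the third: A - 12C = 51.
Solving: C = -4, A = 3, then B = -1.
Hence v_{21} = 3·21 + (-1) + (-4)·(-2097152) = 8388670.

8388670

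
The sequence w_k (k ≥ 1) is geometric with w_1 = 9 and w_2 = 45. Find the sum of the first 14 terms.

Common ratio r = 5.
w_k = 9·5^(k-1).
S = 9·(5^14 - 1)/(5 - 1) = 9·(6103515625 - 1)/(4) = 13732910154.

13732910154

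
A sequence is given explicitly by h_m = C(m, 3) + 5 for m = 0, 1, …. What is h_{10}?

C(10, 3) = 120, so h_{10} = 125.

125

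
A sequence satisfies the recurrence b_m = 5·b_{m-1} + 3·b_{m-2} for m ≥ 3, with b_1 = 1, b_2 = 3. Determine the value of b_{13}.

488076849

Applying the relation repeatedly:
b_3 = 18;  b_4 = 99;  b_5 = 549;  …;  b_{10} = 2868363;  b_{11} = 15894693;  b_{12} = 88078554;  b_{13} = 488076849.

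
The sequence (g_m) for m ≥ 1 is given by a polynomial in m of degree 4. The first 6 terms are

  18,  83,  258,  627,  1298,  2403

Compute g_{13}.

1st diffs: 65, 175, 369, 671, 1105.
2nd diffs: 110, 194, 302, 434.
3rd diffs: 84, 108, 132.
4th diffs: 24, 24 (constant).
So g_m = m^4 + 4m^3 + 6m^2 + 4m + 3.
Evaluating at m = 13 gives g_{13} = 38418.

38418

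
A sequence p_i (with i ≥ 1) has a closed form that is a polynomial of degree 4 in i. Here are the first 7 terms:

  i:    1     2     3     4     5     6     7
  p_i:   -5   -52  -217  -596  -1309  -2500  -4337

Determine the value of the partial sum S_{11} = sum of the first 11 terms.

-64878

1st diffs: -47, -165, -379, -713, -1191, -1837.
2nd diffs: -118, -214, -334, -478, -646.
3rd diffs: -96, -120, -144, -168.
4th diffs: -24, -24, -24 (constant).
So p_i = -i^4 - 6i^3 + 2i^2 + 4i - 4.
Continuing: -7012, -10741, -15764, -22345.
Summing i = 1..11 (11 terms) gives -64878.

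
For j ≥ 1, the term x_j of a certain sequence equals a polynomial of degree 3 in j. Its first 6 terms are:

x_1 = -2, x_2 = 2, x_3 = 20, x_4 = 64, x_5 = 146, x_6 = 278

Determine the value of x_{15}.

1st diffs: 4, 18, 44, 82, 132.
2nd diffs: 14, 26, 38, 50.
3rd diffs: 12, 12, 12 (constant).
So x_j = 2j^3 - 5j^2 + 5j - 4.
Evaluating at j = 15 gives x_{15} = 5696.

5696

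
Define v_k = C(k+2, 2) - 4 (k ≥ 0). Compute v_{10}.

C(12, 2) = 66, so v_{10} = 62.

62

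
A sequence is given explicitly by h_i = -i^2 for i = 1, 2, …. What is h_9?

h_9 = -1·9^2 = -81.

-81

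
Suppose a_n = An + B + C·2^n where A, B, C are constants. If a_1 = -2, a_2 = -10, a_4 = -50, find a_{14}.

-49174

The three given values yield: A + B + 2C = -2; 2A + B + 4C = -10; 4A + B + 16C = -50.
Subtracting the first from the second: A + 2C = -8.
Subtracting the second from the third: 2A + 12C = -40.
Solving: C = -3, A = -2, then B = 6.
So a_n = -2·n + 6 + (-3)·2^n; at n=14 this is -49174.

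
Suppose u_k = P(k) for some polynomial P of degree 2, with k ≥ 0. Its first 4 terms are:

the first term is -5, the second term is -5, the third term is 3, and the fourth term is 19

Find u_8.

1st diffs: 0, 8, 16.
2nd diffs: 8, 8 (constant).
Newton forward-difference form: u_k = -5 + 8·C(k,2).
At k = 8: k = 8, so u_8 = -5 + 224 = 219.

219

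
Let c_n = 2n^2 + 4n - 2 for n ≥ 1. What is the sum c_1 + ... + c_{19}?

5662

Over n = 1..19: Σn = 190, Σn² = 2470.
Total = (2)·2470 + (4)·190 + (-2)·19 = 5662.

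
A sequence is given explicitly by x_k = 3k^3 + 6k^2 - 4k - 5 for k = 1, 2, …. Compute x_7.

x_7 = 3·7^3 + 6·7^2 - 4·7 - 5 = 1290.

1290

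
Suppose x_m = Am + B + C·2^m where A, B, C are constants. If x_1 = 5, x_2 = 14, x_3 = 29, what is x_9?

Plug in m = 1, 2, 3: A + B + 2C = 5; 2A + B + 4C = 14; 3A + B + 8C = 29.
Subtracting the first from the second: A + 2C = 9.
Subtracting the second from the third: A + 4C = 15.
Solving: C = 3, A = 3, then B = -4.
So x_m = 3·m + (-4) + 3·2^m; at m=9 this is 1559.

1559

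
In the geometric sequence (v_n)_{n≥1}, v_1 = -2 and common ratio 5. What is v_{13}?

-488281250

v_n = (-2)·5^(n-1).
v_{13} = (-2)·5^12 = -488281250.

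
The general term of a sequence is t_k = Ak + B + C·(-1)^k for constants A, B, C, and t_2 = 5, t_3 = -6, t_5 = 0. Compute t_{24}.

71

Write the equations: 2A + B + C = 5; 3A + B - C = -6; 5A + B - C = 0.
Subtracting the first from the second: A - 2C = -11.
Subtracting the second from the third: 2A = 6.
Solving: C = 7, A = 3, then B = -8.
Hence t_{24} = 3·24 + (-8) + 7·1 = 71.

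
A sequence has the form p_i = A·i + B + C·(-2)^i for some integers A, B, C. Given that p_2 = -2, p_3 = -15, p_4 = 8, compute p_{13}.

Plug in i = 2, 3, 4: 2A + B + 4C = -2; 3A + B - 8C = -15; 4A + B + 16C = 8.
Subtracting the first from the second: A - 12C = -13.
Subtracting the second from the third: A + 24C = 23.
Solving: C = 1, A = -1, then B = -4.
Therefore p_{13} = -13 + (-4) + 1·(-8192) = -8209.

-8209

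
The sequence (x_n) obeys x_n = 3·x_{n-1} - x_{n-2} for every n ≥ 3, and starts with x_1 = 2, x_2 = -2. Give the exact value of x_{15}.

-878408

Iterate the recurrence:
x_3 = -8  x_4 = -22  x_5 = -58  …  x_{12} = -48952  x_{13} = -128158  x_{14} = -335522  x_{15} = -878408.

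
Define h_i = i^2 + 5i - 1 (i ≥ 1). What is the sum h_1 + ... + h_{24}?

Over i = 1..24: Σi = 300, Σi² = 4900.
Total = (1)·4900 + (5)·300 + (-1)·24 = 6376.

6376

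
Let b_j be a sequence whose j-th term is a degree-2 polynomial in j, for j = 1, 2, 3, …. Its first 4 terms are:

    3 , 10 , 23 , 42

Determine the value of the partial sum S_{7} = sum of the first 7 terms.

1st diffs: 7, 13, 19.
2nd diffs: 6, 6 (constant).
Newton forward-difference form: b_j = 3 + 7·C(j-1,1) + 6·C(j-1,2).
Continuing: 67, 98, 135.
Summing j = 1..7 (7 terms) gives 378.

378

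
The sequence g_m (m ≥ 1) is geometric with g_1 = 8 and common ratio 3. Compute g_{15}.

g_m = 8·3^(m-1).
g_{15} = 8·3^14 = 38263752.

38263752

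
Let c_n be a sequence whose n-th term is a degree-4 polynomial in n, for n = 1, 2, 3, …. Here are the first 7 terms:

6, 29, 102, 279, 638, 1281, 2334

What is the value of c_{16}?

62931

1st diffs: 23, 73, 177, 359, 643, 1053.
2nd diffs: 50, 104, 182, 284, 410.
3rd diffs: 54, 78, 102, 126.
4th diffs: 24, 24, 24 (constant).
Newton forward-difference form: c_n = 6 + 23·C(n-1,1) + 50·C(n-1,2) + 54·C(n-1,3) + 24·C(n-1,4).
At n = 16: n-1 = 15, so c_{16} = 6 + 345 + 5250 + 24570 + 32760 = 62931.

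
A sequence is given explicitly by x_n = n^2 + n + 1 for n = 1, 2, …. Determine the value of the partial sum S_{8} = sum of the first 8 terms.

Over n = 1..8: Σn = 36, Σn² = 204.
Total = (1)·204 + (1)·36 + (1)·8 = 248.

248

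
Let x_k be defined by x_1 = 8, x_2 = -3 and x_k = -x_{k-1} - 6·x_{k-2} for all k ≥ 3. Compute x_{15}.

2131695

Step forward from the initial values:
x_3 = -45;  x_4 = 63;  x_5 = 207;  …;  x_{12} = 122535;  x_{13} = -279297;  x_{14} = -455913;  x_{15} = 2131695.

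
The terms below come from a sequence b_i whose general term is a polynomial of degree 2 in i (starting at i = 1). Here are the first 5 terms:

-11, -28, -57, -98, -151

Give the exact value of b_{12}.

-858

1st diffs: -17, -29, -41, -53.
2nd diffs: -12, -12, -12 (constant).
Newton forward-difference form: b_i = -11 + (-17)·C(i-1,1) + (-12)·C(i-1,2).
At i = 12: i-1 = 11, so b_{12} = -11 - 187 - 660 = -858.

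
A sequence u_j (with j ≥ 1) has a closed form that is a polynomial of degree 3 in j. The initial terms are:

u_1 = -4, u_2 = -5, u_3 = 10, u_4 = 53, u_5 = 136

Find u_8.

745

1st diffs: -1, 15, 43, 83.
2nd diffs: 16, 28, 40.
3rd diffs: 12, 12 (constant).
So u_j = 2j^3 - 4j^2 - 3j + 1.
Evaluating at j = 8 gives u_8 = 745.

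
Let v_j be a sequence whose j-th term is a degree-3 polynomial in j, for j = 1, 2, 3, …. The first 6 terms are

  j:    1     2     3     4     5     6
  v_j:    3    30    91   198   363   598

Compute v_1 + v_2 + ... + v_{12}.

1st diffs: 27, 61, 107, 165, 235.
2nd diffs: 34, 46, 58, 70.
3rd diffs: 12, 12, 12 (constant).
Newton forward-difference form: v_j = 3 + 27·C(j-1,1) + 34·C(j-1,2) + 12·C(j-1,3).
Continuing: …, 915, 1326, 1843, 2478, …, v_{12} = 4150.
Summing j = 1..12 (12 terms) gives 15238.

15238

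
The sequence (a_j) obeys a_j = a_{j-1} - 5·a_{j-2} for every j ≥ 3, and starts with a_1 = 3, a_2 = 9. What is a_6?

234

Applying the relation repeatedly:
a_3 = -6  a_4 = -51  a_5 = -21  a_6 = 234.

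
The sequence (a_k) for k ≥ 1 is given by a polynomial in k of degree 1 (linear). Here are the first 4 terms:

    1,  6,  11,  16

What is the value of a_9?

1st diffs: 5, 5, 5 (constant).
So a_k = 5k - 4.
Evaluating at k = 9 gives a_9 = 41.

41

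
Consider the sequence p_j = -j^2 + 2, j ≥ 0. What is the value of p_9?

p_9 = -1·9^2 + 2 = -79.

-79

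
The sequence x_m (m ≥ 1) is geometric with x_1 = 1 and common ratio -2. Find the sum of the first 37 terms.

x_m = 1·(-2)^(m-1).
S = 1·((-2)^37 - 1)/(-2 - 1) = 1·(-137438953472 - 1)/(-3) = 45812984491.

45812984491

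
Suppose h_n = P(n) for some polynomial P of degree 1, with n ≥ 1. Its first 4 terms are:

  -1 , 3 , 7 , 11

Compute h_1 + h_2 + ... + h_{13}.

299

1st diffs: 4, 4, 4 (constant).
So h_n = 4n - 5.
Continuing: …, 15, 19, 23, 27, …, h_{13} = 47.
Summing n = 1..13 (13 terms) gives 299.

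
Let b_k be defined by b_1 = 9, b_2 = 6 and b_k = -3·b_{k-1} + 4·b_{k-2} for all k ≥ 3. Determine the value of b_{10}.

Step forward from the initial values:
b_3 = 18; b_4 = -30; b_5 = 162; b_6 = -606; b_7 = 2466; b_8 = -9822; b_9 = 39330; b_{10} = -157278.
(Characteristic roots are 1 and -4.)

-157278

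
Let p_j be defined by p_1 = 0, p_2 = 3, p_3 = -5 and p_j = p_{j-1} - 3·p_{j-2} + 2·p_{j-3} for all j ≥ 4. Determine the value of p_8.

Step forward from the initial values:
p_4 = -14; p_5 = 7; p_6 = 39; p_7 = -10; p_8 = -113.

-113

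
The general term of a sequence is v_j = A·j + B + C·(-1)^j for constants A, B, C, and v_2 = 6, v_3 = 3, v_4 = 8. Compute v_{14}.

18

Write the equations: 2A + B + C = 6; 3A + B - C = 3; 4A + B + C = 8.
Subtracting the first from the second: A - 2C = -3.
Subtracting the second from the third: A + 2C = 5.
Solving: C = 2, A = 1, then B = 2.
Hence v_{14} = 1·14 + 2 + 2·1 = 18.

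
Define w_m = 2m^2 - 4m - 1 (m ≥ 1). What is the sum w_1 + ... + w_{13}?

Over m = 1..13: Σm = 91, Σm² = 819.
Total = (2)·819 + (-4)·91 + (-1)·13 = 1261.

1261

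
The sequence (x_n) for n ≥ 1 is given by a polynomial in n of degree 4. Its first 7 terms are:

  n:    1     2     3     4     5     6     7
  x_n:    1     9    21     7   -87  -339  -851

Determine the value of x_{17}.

-59871

1st diffs: 8, 12, -14, -94, -252, -512.
2nd diffs: 4, -26, -80, -158, -260.
3rd diffs: -30, -54, -78, -102.
4th diffs: -24, -24, -24 (constant).
So x_n = -n^4 + 5n^3 - 3n^2 - 3n + 3.
Evaluating at n = 17 gives x_{17} = -59871.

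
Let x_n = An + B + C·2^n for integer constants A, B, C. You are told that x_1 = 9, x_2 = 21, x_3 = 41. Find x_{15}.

Plug in n = 1, 2, 3: A + B + 2C = 9; 2A + B + 4C = 21; 3A + B + 8C = 41.
Subtracting the first from the second: A + 2C = 12.
Subtracting the second from the third: A + 4C = 20.
Solving: C = 4, A = 4, then B = -3.
Therefore x_{15} = 60 + (-3) + 4·32768 = 131129.

131129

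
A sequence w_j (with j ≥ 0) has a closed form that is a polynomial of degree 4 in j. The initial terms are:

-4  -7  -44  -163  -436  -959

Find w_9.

-8311

1st diffs: -3, -37, -119, -273, -523.
2nd diffs: -34, -82, -154, -250.
3rd diffs: -48, -72, -96.
4th diffs: -24, -24 (constant).
Newton forward-difference form: w_j = -4 + (-3)·C(j,1) + (-34)·C(j,2) + (-48)·C(j,3) + (-24)·C(j,4).
At j = 9: j = 9, so w_9 = -4 - 27 - 1224 - 4032 - 3024 = -8311.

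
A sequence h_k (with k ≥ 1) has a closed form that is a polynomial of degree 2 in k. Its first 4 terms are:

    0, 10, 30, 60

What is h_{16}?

1st diffs: 10, 20, 30.
2nd diffs: 10, 10 (constant).
Newton forward-difference form: h_k = 10·C(k-1,1) + 10·C(k-1,2).
At k = 16: k-1 = 15, so h_{16} = 150 + 1050 = 1200.

1200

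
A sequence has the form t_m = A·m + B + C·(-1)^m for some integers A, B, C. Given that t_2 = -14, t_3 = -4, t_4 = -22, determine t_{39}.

-148

The three given values yield: 2A + B + C = -14; 3A + B - C = -4; 4A + B + C = -22.
Subtracting the first from the second: A - 2C = 10.
Subtracting the second from the third: A + 2C = -18.
Solving: C = -7, A = -4, then B = 1.
Hence t_{39} = -4·39 + 1 + (-7)·(-1) = -148.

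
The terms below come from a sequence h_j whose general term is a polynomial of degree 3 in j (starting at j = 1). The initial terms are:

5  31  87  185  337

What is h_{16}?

9005

1st diffs: 26, 56, 98, 152.
2nd diffs: 30, 42, 54.
3rd diffs: 12, 12 (constant).
So h_j = 2j^3 + 3j^2 + 3j - 3.
Evaluating at j = 16 gives h_{16} = 9005.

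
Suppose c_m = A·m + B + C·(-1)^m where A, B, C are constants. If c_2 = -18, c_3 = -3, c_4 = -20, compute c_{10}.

Write the equations: 2A + B + C = -18; 3A + B - C = -3; 4A + B + C = -20.
Subtracting the first from the second: A - 2C = 15.
Subtracting the second from the third: A + 2C = -17.
Solving: C = -8, A = -1, then B = -8.
Therefore c_{10} = -10 + (-8) + (-8)·1 = -26.

-26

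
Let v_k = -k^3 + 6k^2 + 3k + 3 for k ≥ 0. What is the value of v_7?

v_7 = -1·7^3 + 6·7^2 + 3·7 + 3 = -25.

-25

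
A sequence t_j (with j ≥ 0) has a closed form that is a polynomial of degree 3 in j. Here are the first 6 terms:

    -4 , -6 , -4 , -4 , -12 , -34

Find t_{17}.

-3574

1st diffs: -2, 2, 0, -8, -22.
2nd diffs: 4, -2, -8, -14.
3rd diffs: -6, -6, -6 (constant).
So t_j = -j^3 + 5j^2 - 6j - 4.
Evaluating at j = 17 gives t_{17} = -3574.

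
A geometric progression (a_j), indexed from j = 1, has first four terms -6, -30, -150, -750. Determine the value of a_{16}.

Common ratio r = 5.
a_j = (-6)·5^(j-1).
a_{16} = (-6)·5^15 = -183105468750.

-183105468750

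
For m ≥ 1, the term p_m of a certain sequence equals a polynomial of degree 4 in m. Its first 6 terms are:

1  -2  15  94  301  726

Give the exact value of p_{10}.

7246

1st diffs: -3, 17, 79, 207, 425.
2nd diffs: 20, 62, 128, 218.
3rd diffs: 42, 66, 90.
4th diffs: 24, 24 (constant).
Newton forward-difference form: p_m = 1 + (-3)·C(m-1,1) + 20·C(m-1,2) + 42·C(m-1,3) + 24·C(m-1,4).
At m = 10: m-1 = 9, so p_{10} = 1 - 27 + 720 + 3528 + 3024 = 7246.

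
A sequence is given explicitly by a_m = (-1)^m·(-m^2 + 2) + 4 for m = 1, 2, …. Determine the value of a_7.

(-1)^7 = -1; -m^2 + 2 at m=7 is -47; so a_7 = 51.

51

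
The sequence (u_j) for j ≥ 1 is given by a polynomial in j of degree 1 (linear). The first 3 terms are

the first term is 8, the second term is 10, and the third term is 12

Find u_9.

1st diffs: 2, 2 (constant).
So u_j = 2j + 6.
Evaluating at j = 9 gives u_9 = 24.

24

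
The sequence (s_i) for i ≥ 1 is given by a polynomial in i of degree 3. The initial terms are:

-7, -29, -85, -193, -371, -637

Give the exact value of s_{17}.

1st diffs: -22, -56, -108, -178, -266.
2nd diffs: -34, -52, -70, -88.
3rd diffs: -18, -18, -18 (constant).
Newton forward-difference form: s_i = -7 + (-22)·C(i-1,1) + (-34)·C(i-1,2) + (-18)·C(i-1,3).
At i = 17: i-1 = 16, so s_{17} = -7 - 352 - 4080 - 10080 = -14519.

-14519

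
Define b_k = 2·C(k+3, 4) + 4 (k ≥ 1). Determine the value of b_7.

C(10, 4) = 210, so b_7 = 424.

424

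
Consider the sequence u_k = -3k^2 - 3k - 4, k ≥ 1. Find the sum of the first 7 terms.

-532

Over k = 1..7: Σk = 28, Σk² = 140.
Total = (-3)·140 + (-3)·28 + (-4)·7 = -532.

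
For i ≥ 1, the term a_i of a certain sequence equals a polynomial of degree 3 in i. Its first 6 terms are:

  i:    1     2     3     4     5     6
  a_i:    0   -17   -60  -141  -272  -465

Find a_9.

-1536

1st diffs: -17, -43, -81, -131, -193.
2nd diffs: -26, -38, -50, -62.
3rd diffs: -12, -12, -12 (constant).
Newton forward-difference form: a_i = (-17)·C(i-1,1) + (-26)·C(i-1,2) + (-12)·C(i-1,3).
At i = 9: i-1 = 8, so a_9 = -136 - 728 - 672 = -1536.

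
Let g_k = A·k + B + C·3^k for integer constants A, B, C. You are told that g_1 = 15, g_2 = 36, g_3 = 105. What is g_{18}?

The three given values yield: A + B + 3C = 15; 2A + B + 9C = 36; 3A + B + 27C = 105.
Subtracting the first from the second: A + 6C = 21.
Subtracting the second from the third: A + 18C = 69.
Solving: C = 4, A = -3, then B = 6.
So g_k = -3·k + 6 + 4·3^k; at k=18 this is 1549681908.

1549681908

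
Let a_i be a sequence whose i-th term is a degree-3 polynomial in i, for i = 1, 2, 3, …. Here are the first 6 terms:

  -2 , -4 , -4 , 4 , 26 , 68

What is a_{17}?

1st diffs: -2, 0, 8, 22, 42.
2nd diffs: 2, 8, 14, 20.
3rd diffs: 6, 6, 6 (constant).
Newton forward-difference form: a_i = -2 + (-2)·C(i-1,1) + 2·C(i-1,2) + 6·C(i-1,3).
At i = 17: i-1 = 16, so a_{17} = -2 - 32 + 240 + 3360 = 3566.

3566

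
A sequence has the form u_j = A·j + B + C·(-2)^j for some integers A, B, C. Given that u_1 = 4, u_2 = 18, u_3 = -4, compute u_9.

Plug in j = 1, 2, 3: A + B - 2C = 4; 2A + B + 4C = 18; 3A + B - 8C = -4.
Subtracting the first from the second: A + 6C = 14.
Subtracting the second from the third: A - 12C = -22.
Solving: C = 2, A = 2, then B = 6.
So u_j = 2·j + 6 + 2·(-2)^j; at j=9 this is -1000.

-1000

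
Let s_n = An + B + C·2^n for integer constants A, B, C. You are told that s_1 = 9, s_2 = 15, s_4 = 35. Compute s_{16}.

65603

The three given values yield: A + B + 2C = 9; 2A + B + 4C = 15; 4A + B + 16C = 35.
Subtracting the first from the second: A + 2C = 6.
Subtracting the second from the third: 2A + 12C = 20.
Solving: C = 1, A = 4, then B = 3.
Therefore s_{16} = 64 + 3 + 1·65536 = 65603.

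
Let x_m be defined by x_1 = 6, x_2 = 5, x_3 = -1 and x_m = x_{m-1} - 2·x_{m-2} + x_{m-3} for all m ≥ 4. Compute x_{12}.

Compute successive terms:
x_4 = -5;  x_5 = 2;  x_6 = 11;  x_7 = 2;  x_8 = -18;  x_9 = -11;  x_{10} = 27;  x_{11} = 31;  x_{12} = -34.

-34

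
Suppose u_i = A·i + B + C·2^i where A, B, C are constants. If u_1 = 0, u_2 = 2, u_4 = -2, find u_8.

-226

Plug in i = 1, 2, 4: A + B + 2C = 0; 2A + B + 4C = 2; 4A + B + 16C = -2.
Subtracting the first from the second: A + 2C = 2.
Subtracting the second from the third: 2A + 12C = -4.
Solving: C = -1, A = 4, then B = -2.
Therefore u_8 = 32 + (-2) + (-1)·256 = -226.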